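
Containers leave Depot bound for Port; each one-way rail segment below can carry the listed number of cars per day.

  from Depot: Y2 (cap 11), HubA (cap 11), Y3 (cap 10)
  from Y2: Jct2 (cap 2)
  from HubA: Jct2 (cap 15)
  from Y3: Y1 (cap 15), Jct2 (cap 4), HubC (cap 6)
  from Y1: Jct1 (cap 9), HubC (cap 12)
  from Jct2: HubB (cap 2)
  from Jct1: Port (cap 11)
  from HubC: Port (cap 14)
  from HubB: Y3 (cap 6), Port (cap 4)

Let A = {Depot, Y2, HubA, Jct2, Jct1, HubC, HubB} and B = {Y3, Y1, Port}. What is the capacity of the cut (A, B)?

Edges leaving {Depot, Y2, HubA, Jct2, Jct1, HubC, HubB}: Depot→Y3 (10), Jct1→Port (11), HubC→Port (14), HubB→Y3 (6), HubB→Port (4).
Cut capacity = 10 + 11 + 14 + 6 + 4 = 45.

45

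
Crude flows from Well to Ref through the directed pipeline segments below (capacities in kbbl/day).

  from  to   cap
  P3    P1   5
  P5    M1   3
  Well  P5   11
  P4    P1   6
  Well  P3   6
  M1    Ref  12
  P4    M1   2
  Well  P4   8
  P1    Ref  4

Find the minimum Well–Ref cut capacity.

Augment Well→P3→P1→Ref: bottleneck 4, flow now 4.
Augment Well→P4→M1→Ref: bottleneck 2, flow now 6.
Augment Well→P5→M1→Ref: bottleneck 3, flow now 9.
No augmenting path remains; maximum flow = 9.
By max-flow min-cut, the minimum cut capacity equals the max flow.
In the residual graph, reachable from Well: {Well, P3, P4, P5, P1}.
Min-cut edges: P4→M1 (2), P5→M1 (3), P1→Ref (4); capacity 2 + 3 + 4 = 9.

9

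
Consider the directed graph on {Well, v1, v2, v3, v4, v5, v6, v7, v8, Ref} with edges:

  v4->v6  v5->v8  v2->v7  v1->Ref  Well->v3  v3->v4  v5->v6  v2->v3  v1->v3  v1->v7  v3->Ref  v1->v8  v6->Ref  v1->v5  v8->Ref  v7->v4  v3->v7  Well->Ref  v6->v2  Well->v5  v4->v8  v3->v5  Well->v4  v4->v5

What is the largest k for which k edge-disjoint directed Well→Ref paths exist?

4

Assign every edge capacity 1; by Menger, the answer equals the max flow.
Path Well→Ref (+1); total 1.
Path Well→v3→Ref (+1); total 2.
Path Well→v4→v6→Ref (+1); total 3.
Path Well→v5→v8→Ref (+1); total 4.
No residual Well→Ref path; max flow = 4.
Certifying cut of size 4: {Well→Ref, Well→v3, Well→v4, Well→v5}.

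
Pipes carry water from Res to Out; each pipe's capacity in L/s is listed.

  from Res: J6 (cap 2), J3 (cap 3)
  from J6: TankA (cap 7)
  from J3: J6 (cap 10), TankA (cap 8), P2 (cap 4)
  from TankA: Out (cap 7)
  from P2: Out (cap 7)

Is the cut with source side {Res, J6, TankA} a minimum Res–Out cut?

No — its capacity is 10, but the minimum cut has capacity 5.

Given cut capacity: 3 + 7 = 10.
Augment Res→J6→TankA→Out: bottleneck 2, flow now 2.
Augment Res→J3→TankA→Out: bottleneck 3, flow now 5.
No augmenting path remains; maximum flow = 5.
In the residual graph, reachable from Res: {Res}.
Min-cut edges: Res→J6 (2), Res→J3 (3); capacity 2 + 3 = 5.
Cut capacity 10 exceeds the max flow 5, so it is not minimum.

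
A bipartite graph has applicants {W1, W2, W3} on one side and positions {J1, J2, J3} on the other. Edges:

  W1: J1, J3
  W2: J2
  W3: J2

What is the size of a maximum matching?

Unit-capacity flow: source→left, listed edges, right→sink; max matching = max flow.
Augmenting path W1→J1 (+1); matched 1.
Augmenting path W2→J2 (+1); matched 2.
No augmenting path remains; maximum matching = 2.
König certificate: {W1, J2} is a vertex cover of size 2 (every listed pair touches it), so no matching can be larger.

2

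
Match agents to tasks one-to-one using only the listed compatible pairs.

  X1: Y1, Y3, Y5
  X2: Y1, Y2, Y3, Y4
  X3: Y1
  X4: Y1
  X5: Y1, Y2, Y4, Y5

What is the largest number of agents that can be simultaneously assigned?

4

Unit-capacity flow: source→left, listed edges, right→sink; max matching = max flow.
Augmenting path X1→Y1 (+1); matched 1.
Augmenting path X2→Y2 (+1); matched 2.
Augmenting path X5→Y4 (+1); matched 3.
Augmenting path X3→Y1→X1→Y3 (+1); matched 4.
No augmenting path remains; maximum matching = 4.
König certificate: {X1, X2, X5, Y1} is a vertex cover of size 4 (every listed pair touches it), so no matching can be larger.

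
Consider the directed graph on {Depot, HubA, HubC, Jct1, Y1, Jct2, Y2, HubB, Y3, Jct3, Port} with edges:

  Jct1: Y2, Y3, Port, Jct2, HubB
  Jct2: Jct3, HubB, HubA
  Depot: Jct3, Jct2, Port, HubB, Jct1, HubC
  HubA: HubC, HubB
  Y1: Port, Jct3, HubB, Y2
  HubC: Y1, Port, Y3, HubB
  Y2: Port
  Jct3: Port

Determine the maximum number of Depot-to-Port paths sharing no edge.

5

Assign every edge capacity 1; by Menger, the answer equals the max flow.
Path Depot→Port (+1); total 1.
Path Depot→HubC→Port (+1); total 2.
Path Depot→Jct1→Port (+1); total 3.
Path Depot→Jct3→Port (+1); total 4.
Path Depot→Jct2→HubA→HubC→Y1→Port (+1); total 5.
No residual Depot→Port path; max flow = 5.
Certifying cut of size 5: {Depot→HubC, Depot→Jct1, Depot→Jct2, Depot→Jct3, Depot→Port}.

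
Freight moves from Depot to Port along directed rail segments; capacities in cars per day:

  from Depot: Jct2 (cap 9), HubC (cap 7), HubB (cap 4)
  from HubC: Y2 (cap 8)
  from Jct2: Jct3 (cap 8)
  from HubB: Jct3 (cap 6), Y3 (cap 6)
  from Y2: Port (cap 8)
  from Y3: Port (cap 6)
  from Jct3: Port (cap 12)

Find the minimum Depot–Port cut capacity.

Augment Depot→HubC→Y2→Port: bottleneck 7, flow now 7.
Augment Depot→Jct2→Jct3→Port: bottleneck 8, flow now 15.
Augment Depot→HubB→Y3→Port: bottleneck 4, flow now 19.
No augmenting path remains; maximum flow = 19.
By max-flow min-cut, the minimum cut capacity equals the max flow.
In the residual graph, reachable from Depot: {Depot, Jct2}.
Min-cut edges: Depot→HubC (7), Depot→HubB (4), Jct2→Jct3 (8); capacity 7 + 4 + 8 = 19.

19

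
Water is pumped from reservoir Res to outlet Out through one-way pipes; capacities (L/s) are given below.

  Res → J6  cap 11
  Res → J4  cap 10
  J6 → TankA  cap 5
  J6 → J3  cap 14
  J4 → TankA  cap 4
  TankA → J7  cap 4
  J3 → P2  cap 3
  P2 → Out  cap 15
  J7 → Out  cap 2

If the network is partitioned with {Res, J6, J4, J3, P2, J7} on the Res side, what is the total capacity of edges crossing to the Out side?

Edges leaving {Res, J6, J4, J3, P2, J7}: J6→TankA (5), J4→TankA (4), P2→Out (15), J7→Out (2).
Cut capacity = 5 + 4 + 15 + 2 = 26.

26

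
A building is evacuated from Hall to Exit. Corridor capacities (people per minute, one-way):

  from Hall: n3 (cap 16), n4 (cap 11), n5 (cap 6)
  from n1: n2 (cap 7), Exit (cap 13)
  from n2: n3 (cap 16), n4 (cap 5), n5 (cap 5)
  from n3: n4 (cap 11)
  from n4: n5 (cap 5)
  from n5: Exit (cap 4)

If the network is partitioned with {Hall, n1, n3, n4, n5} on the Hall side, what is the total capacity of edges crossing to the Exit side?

24

Edges leaving {Hall, n1, n3, n4, n5}: n1→n2 (7), n1→Exit (13), n5→Exit (4).
Cut capacity = 7 + 13 + 4 = 24.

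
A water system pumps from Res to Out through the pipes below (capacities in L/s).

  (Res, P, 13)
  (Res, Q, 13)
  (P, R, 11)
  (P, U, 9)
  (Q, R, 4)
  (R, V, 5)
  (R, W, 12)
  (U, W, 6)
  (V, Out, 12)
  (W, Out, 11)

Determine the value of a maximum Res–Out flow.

16

Augment Res→P→R→V→Out: bottleneck 5, flow now 5.
Augment Res→P→R→W→Out: bottleneck 6, flow now 11.
Augment Res→P→U→W→Out: bottleneck 2, flow now 13.
Augment Res→Q→R→W→Out: bottleneck 3, flow now 16.
No augmenting path remains; maximum flow = 16.
In the residual graph, reachable from Res: {Res, P, Q, R, U, W}.
Min-cut edges: R→V (5), W→Out (11); capacity 5 + 11 = 16.
This cut is saturated, so no flow can exceed 16.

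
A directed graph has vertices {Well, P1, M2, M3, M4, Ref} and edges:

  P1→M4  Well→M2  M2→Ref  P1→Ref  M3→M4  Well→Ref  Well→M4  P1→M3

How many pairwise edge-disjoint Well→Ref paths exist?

Assign every edge capacity 1; by Menger, the answer equals the max flow.
Path Well→Ref (+1); total 1.
Path Well→M2→Ref (+1); total 2.
No residual Well→Ref path; max flow = 2.
Certifying cut of size 2: {Well→M2, Well→Ref}.

2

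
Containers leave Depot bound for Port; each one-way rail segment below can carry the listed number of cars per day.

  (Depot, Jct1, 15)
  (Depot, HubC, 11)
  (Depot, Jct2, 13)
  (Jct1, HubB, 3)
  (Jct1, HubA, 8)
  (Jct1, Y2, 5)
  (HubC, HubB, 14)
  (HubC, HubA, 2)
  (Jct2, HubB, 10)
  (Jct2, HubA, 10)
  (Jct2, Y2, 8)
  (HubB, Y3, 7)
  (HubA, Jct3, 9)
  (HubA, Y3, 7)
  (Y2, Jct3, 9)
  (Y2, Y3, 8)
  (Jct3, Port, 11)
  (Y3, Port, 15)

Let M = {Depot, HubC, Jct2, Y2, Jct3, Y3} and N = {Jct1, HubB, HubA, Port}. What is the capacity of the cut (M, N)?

77

Edges leaving {Depot, HubC, Jct2, Y2, Jct3, Y3}: Depot→Jct1 (15), HubC→HubB (14), HubC→HubA (2), Jct2→HubB (10), Jct2→HubA (10), Jct3→Port (11), Y3→Port (15).
Cut capacity = 15 + 14 + 2 + 10 + 10 + 11 + 15 = 77.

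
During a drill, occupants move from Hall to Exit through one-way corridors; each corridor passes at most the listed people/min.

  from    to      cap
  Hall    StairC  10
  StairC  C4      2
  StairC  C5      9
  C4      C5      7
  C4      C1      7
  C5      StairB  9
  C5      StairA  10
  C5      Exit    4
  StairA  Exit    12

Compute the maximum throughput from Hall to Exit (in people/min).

10

Augment Hall→StairC→C5→Exit: bottleneck 4, flow now 4.
Augment Hall→StairC→C5→StairA→Exit: bottleneck 5, flow now 9.
Augment Hall→StairC→C4→C5→StairA→Exit: bottleneck 1, flow now 10.
No augmenting path remains; maximum flow = 10.
In the residual graph, reachable from Hall: {Hall}.
Min-cut edges: Hall→StairC (10); capacity 10 = 10.
This cut is saturated, so no flow can exceed 10.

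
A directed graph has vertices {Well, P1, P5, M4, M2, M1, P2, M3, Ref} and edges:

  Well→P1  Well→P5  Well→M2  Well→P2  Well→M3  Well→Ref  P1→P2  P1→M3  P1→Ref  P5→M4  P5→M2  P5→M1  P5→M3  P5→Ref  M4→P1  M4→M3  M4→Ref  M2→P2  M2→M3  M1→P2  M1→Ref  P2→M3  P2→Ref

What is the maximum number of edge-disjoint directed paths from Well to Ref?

4

Assign every edge capacity 1; by Menger, the answer equals the max flow.
Path Well→Ref (+1); total 1.
Path Well→P1→Ref (+1); total 2.
Path Well→P5→Ref (+1); total 3.
Path Well→P2→Ref (+1); total 4.
No residual Well→Ref path; max flow = 4.
Certifying cut of size 4: {P2→Ref, Well→P1, Well→P5, Well→Ref}.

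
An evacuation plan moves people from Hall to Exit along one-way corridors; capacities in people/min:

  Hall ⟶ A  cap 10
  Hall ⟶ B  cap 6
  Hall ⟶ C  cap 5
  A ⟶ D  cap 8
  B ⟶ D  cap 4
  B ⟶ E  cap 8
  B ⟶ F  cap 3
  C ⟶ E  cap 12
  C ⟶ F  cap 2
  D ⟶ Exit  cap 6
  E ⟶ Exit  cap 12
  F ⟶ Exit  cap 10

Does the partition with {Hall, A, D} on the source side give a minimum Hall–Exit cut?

Given cut capacity: 6 + 5 + 6 = 17.
Augment Hall→A→D→Exit: bottleneck 6, flow now 6.
Augment Hall→B→E→Exit: bottleneck 6, flow now 12.
Augment Hall→C→E→Exit: bottleneck 5, flow now 17.
No augmenting path remains; maximum flow = 17.
Cut capacity 17 equals the max flow, so it is a minimum cut.

Yes — it is a minimum cut (capacity 17).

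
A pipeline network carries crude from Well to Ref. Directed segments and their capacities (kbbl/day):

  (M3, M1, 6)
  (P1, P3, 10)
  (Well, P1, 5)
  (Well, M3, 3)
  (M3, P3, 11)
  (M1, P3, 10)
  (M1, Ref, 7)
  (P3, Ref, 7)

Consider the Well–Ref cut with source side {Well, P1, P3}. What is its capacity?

10

Edges leaving {Well, P1, P3}: Well→M3 (3), P3→Ref (7).
Cut capacity = 3 + 7 = 10.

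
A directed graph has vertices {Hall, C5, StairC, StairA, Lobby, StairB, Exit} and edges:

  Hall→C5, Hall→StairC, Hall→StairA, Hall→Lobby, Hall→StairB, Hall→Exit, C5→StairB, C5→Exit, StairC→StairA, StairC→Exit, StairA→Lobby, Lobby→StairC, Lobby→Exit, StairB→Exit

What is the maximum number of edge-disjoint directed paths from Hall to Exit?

5

Assign every edge capacity 1; by Menger, the answer equals the max flow.
Path Hall→Exit (+1); total 1.
Path Hall→C5→Exit (+1); total 2.
Path Hall→StairC→Exit (+1); total 3.
Path Hall→Lobby→Exit (+1); total 4.
Path Hall→StairB→Exit (+1); total 5.
No residual Hall→Exit path; max flow = 5.
Certifying cut of size 5: {Hall→C5, Hall→Exit, Hall→StairB, Lobby→Exit, StairC→Exit}.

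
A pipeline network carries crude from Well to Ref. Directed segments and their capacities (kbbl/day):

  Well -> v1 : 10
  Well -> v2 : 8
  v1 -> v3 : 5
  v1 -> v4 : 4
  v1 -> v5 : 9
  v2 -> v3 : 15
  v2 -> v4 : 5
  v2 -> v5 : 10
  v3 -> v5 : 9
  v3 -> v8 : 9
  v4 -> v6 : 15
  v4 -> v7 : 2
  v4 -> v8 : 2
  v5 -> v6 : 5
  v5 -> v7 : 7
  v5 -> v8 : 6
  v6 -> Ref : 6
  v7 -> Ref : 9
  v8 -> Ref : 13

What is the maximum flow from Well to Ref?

Augment Well→v1→v3→v8→Ref: bottleneck 5, flow now 5.
Augment Well→v1→v4→v6→Ref: bottleneck 4, flow now 9.
Augment Well→v1→v5→v6→Ref: bottleneck 1, flow now 10.
Augment Well→v2→v3→v8→Ref: bottleneck 4, flow now 14.
Augment Well→v2→v4→v6→Ref: bottleneck 1, flow now 15.
Augment Well→v2→v4→v7→Ref: bottleneck 2, flow now 17.
Augment Well→v2→v4→v8→Ref: bottleneck 1, flow now 18.
No augmenting path remains; maximum flow = 18.
In the residual graph, reachable from Well: {Well}.
Min-cut edges: Well→v1 (10), Well→v2 (8); capacity 10 + 8 = 18.
This cut is saturated, so no flow can exceed 18.

18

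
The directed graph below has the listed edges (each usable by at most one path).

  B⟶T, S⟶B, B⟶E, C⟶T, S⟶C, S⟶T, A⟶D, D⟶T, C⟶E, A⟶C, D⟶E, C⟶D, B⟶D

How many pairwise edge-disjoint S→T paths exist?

3

Assign every edge capacity 1; by Menger, the answer equals the max flow.
Path S→T (+1); total 1.
Path S→B→T (+1); total 2.
Path S→C→T (+1); total 3.
No residual S→T path; max flow = 3.
Certifying cut of size 3: {S→B, S→C, S→T}.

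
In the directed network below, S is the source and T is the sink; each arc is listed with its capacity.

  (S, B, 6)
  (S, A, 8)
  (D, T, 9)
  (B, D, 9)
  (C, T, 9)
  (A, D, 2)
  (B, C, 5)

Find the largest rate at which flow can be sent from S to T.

8

Augment S→A→D→T: bottleneck 2, flow now 2.
Augment S→B→C→T: bottleneck 5, flow now 7.
Augment S→B→D→T: bottleneck 1, flow now 8.
No augmenting path remains; maximum flow = 8.
In the residual graph, reachable from S: {S, A}.
Min-cut edges: S→B (6), A→D (2); capacity 6 + 2 = 8.
This cut is saturated, so no flow can exceed 8.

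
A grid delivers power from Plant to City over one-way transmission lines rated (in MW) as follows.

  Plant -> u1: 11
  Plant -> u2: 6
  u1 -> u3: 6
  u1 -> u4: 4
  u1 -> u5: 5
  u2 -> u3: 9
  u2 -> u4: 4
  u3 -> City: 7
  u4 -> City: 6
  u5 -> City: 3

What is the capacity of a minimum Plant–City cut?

Augment Plant→u1→u3→City: bottleneck 6, flow now 6.
Augment Plant→u1→u4→City: bottleneck 4, flow now 10.
Augment Plant→u1→u5→City: bottleneck 1, flow now 11.
Augment Plant→u2→u3→City: bottleneck 1, flow now 12.
Augment Plant→u2→u4→City: bottleneck 2, flow now 14.
Augment Plant→u2→u3→u1→u5→City: bottleneck 2, flow now 16. (uses reverse residual edge)
No augmenting path remains; maximum flow = 16.
By max-flow min-cut, the minimum cut capacity equals the max flow.
In the residual graph, reachable from Plant: {Plant, u1, u2, u3, u4, u5}.
Min-cut edges: u3→City (7), u4→City (6), u5→City (3); capacity 7 + 6 + 3 = 16.

16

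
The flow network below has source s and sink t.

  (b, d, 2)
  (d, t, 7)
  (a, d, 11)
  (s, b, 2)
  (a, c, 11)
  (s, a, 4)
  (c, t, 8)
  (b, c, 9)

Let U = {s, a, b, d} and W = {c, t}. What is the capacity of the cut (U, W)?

Edges leaving {s, a, b, d}: a→c (11), b→c (9), d→t (7).
Cut capacity = 11 + 9 + 7 = 27.

27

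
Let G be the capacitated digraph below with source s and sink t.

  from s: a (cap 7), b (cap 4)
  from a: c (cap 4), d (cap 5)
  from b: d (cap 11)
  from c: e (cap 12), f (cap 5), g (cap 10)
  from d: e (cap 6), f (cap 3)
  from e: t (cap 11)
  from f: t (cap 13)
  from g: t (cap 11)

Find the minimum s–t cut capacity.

Augment s→a→c→e→t: bottleneck 4, flow now 4.
Augment s→a→d→e→t: bottleneck 3, flow now 7.
Augment s→b→d→e→t: bottleneck 3, flow now 10.
Augment s→b→d→f→t: bottleneck 1, flow now 11.
No augmenting path remains; maximum flow = 11.
By max-flow min-cut, the minimum cut capacity equals the max flow.
In the residual graph, reachable from s: {s}.
Min-cut edges: s→a (7), s→b (4); capacity 7 + 4 = 11.

11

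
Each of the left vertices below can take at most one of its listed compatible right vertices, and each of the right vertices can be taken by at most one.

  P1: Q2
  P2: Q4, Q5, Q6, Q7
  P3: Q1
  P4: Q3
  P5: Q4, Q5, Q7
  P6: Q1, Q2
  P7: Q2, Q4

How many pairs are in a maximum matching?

Unit-capacity flow: source→left, listed edges, right→sink; max matching = max flow.
Augmenting path P1→Q2 (+1); matched 1.
Augmenting path P2→Q4 (+1); matched 2.
Augmenting path P3→Q1 (+1); matched 3.
Augmenting path P4→Q3 (+1); matched 4.
Augmenting path P5→Q5 (+1); matched 5.
Augmenting path P7→Q4→P2→Q6 (+1); matched 6.
No augmenting path remains; maximum matching = 6.
König certificate: {P2, P4, P5, P7, Q1, Q2} is a vertex cover of size 6 (every listed pair touches it), so no matching can be larger.

6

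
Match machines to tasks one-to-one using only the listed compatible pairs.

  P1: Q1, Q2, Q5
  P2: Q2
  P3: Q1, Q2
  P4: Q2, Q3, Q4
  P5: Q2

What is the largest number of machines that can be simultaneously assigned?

Unit-capacity flow: source→left, listed edges, right→sink; max matching = max flow.
Augmenting path P1→Q1 (+1); matched 1.
Augmenting path P2→Q2 (+1); matched 2.
Augmenting path P4→Q3 (+1); matched 3.
Augmenting path P3→Q1→P1→Q5 (+1); matched 4.
No augmenting path remains; maximum matching = 4.
König certificate: {P1, P3, P4, Q2} is a vertex cover of size 4 (every listed pair touches it), so no matching can be larger.

4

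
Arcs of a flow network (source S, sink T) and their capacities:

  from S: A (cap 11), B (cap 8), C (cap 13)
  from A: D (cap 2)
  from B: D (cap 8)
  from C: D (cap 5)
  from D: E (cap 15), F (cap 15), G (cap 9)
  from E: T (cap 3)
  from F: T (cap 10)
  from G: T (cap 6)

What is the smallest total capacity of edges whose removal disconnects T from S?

Augment S→A→D→E→T: bottleneck 2, flow now 2.
Augment S→B→D→E→T: bottleneck 1, flow now 3.
Augment S→B→D→F→T: bottleneck 7, flow now 10.
Augment S→C→D→F→T: bottleneck 3, flow now 13.
Augment S→C→D→G→T: bottleneck 2, flow now 15.
No augmenting path remains; maximum flow = 15.
By max-flow min-cut, the minimum cut capacity equals the max flow.
In the residual graph, reachable from S: {S, A, C}.
Min-cut edges: S→B (8), A→D (2), C→D (5); capacity 8 + 2 + 5 = 15.

15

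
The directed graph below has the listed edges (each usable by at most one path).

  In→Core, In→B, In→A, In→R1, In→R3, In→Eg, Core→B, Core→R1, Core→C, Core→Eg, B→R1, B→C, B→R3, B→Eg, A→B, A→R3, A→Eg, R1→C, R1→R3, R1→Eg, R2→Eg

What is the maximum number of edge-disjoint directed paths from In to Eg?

5

Assign every edge capacity 1; by Menger, the answer equals the max flow.
Path In→Eg (+1); total 1.
Path In→Core→Eg (+1); total 2.
Path In→B→Eg (+1); total 3.
Path In→A→Eg (+1); total 4.
Path In→R1→Eg (+1); total 5.
No residual In→Eg path; max flow = 5.
Certifying cut of size 5: {In→A, In→B, In→Core, In→Eg, In→R1}.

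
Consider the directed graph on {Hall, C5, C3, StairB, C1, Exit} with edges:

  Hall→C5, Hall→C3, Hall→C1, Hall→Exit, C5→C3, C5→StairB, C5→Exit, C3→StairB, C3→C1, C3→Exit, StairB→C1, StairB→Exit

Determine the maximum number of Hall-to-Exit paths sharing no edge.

Assign every edge capacity 1; by Menger, the answer equals the max flow.
Path Hall→Exit (+1); total 1.
Path Hall→C5→Exit (+1); total 2.
Path Hall→C3→Exit (+1); total 3.
No residual Hall→Exit path; max flow = 3.
Certifying cut of size 3: {Hall→C3, Hall→C5, Hall→Exit}.

3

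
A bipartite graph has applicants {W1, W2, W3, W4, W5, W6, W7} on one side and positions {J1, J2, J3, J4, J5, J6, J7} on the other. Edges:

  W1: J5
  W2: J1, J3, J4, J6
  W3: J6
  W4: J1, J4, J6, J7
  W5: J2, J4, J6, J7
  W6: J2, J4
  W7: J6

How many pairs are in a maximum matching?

6

Unit-capacity flow: source→left, listed edges, right→sink; max matching = max flow.
Augmenting path W1→J5 (+1); matched 1.
Augmenting path W2→J1 (+1); matched 2.
Augmenting path W3→J6 (+1); matched 3.
Augmenting path W4→J4 (+1); matched 4.
Augmenting path W5→J2 (+1); matched 5.
Augmenting path W6→J2→W5→J7 (+1); matched 6.
No augmenting path remains; maximum matching = 6.
König certificate: {W1, W2, W4, W5, W6, J6} is a vertex cover of size 6 (every listed pair touches it), so no matching can be larger.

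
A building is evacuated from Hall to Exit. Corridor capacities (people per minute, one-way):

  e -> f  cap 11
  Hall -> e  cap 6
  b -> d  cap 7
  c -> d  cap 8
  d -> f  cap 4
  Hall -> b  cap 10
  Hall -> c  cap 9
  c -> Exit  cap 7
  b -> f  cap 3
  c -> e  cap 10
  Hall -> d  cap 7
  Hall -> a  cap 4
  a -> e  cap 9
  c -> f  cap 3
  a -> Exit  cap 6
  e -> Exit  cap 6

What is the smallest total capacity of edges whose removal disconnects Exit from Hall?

Augment Hall→a→Exit: bottleneck 4, flow now 4.
Augment Hall→c→Exit: bottleneck 7, flow now 11.
Augment Hall→e→Exit: bottleneck 6, flow now 17.
No augmenting path remains; maximum flow = 17.
By max-flow min-cut, the minimum cut capacity equals the max flow.
In the residual graph, reachable from Hall: {Hall, b, c, d, e, f}.
Min-cut edges: Hall→a (4), c→Exit (7), e→Exit (6); capacity 4 + 7 + 6 = 17.

17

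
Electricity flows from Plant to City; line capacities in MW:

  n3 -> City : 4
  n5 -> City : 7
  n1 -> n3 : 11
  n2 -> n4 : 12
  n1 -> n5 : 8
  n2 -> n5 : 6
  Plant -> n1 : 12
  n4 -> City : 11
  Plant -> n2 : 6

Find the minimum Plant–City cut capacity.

17

Augment Plant→n1→n3→City: bottleneck 4, flow now 4.
Augment Plant→n1→n5→City: bottleneck 7, flow now 11.
Augment Plant→n2→n4→City: bottleneck 6, flow now 17.
No augmenting path remains; maximum flow = 17.
By max-flow min-cut, the minimum cut capacity equals the max flow.
In the residual graph, reachable from Plant: {Plant, n1, n3, n5}.
Min-cut edges: Plant→n2 (6), n3→City (4), n5→City (7); capacity 6 + 4 + 7 = 17.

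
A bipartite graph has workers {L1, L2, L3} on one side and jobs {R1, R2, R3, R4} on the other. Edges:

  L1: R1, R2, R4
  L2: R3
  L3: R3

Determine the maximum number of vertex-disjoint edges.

Unit-capacity flow: source→left, listed edges, right→sink; max matching = max flow.
Augmenting path L1→R1 (+1); matched 1.
Augmenting path L2→R3 (+1); matched 2.
No augmenting path remains; maximum matching = 2.
König certificate: {L1, R3} is a vertex cover of size 2 (every listed pair touches it), so no matching can be larger.

2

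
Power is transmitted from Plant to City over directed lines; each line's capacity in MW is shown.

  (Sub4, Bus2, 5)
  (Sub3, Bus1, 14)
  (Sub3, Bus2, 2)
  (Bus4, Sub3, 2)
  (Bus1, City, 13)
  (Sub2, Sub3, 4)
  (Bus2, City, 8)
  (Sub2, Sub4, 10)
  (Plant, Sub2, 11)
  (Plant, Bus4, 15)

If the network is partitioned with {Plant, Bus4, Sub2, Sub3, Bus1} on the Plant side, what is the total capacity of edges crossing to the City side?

25

Edges leaving {Plant, Bus4, Sub2, Sub3, Bus1}: Sub2→Sub4 (10), Sub3→Bus2 (2), Bus1→City (13).
Cut capacity = 10 + 2 + 13 = 25.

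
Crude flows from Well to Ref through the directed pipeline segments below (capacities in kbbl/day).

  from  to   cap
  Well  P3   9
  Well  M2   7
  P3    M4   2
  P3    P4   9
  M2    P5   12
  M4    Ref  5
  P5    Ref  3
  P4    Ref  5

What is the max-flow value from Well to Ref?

Augment Well→P3→M4→Ref: bottleneck 2, flow now 2.
Augment Well→P3→P4→Ref: bottleneck 5, flow now 7.
Augment Well→M2→P5→Ref: bottleneck 3, flow now 10.
No augmenting path remains; maximum flow = 10.
In the residual graph, reachable from Well: {Well, P3, M2, P5, P4}.
Min-cut edges: P3→M4 (2), P5→Ref (3), P4→Ref (5); capacity 2 + 3 + 5 = 10.
This cut is saturated, so no flow can exceed 10.

10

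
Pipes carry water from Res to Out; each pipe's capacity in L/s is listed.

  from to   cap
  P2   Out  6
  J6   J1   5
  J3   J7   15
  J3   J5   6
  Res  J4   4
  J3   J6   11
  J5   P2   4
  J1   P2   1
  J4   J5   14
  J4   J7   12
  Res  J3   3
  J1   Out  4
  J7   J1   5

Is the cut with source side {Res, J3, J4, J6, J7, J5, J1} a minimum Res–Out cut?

Given cut capacity: 4 + 1 + 4 = 9.
Augment Res→J3→J6→J1→Out: bottleneck 3, flow now 3.
Augment Res→J4→J7→J1→Out: bottleneck 1, flow now 4.
Augment Res→J4→J5→P2→Out: bottleneck 3, flow now 7.
No augmenting path remains; maximum flow = 7.
In the residual graph, reachable from Res: {Res}.
Min-cut edges: Res→J3 (3), Res→J4 (4); capacity 3 + 4 = 7.
Cut capacity 9 exceeds the max flow 7, so it is not minimum.

No — its capacity is 9, but the minimum cut has capacity 7.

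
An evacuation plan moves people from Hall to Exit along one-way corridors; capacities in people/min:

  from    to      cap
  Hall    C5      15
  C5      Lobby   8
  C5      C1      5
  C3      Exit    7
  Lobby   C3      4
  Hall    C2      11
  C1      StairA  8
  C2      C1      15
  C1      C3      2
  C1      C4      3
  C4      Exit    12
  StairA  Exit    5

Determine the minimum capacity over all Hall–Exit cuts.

Augment Hall→C5→C1→C4→Exit: bottleneck 3, flow now 3.
Augment Hall→C5→C1→C3→Exit: bottleneck 2, flow now 5.
Augment Hall→C5→Lobby→C3→Exit: bottleneck 4, flow now 9.
Augment Hall→C2→C1→StairA→Exit: bottleneck 5, flow now 14.
No augmenting path remains; maximum flow = 14.
By max-flow min-cut, the minimum cut capacity equals the max flow.
In the residual graph, reachable from Hall: {Hall, C5, C2, C1, Lobby, StairA}.
Min-cut edges: C1→C4 (3), C1→C3 (2), Lobby→C3 (4), StairA→Exit (5); capacity 3 + 2 + 4 + 5 = 14.

14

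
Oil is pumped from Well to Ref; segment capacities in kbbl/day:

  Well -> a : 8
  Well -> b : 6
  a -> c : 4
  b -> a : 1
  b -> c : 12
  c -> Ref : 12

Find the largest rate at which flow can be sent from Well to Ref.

10

Augment Well→a→c→Ref: bottleneck 4, flow now 4.
Augment Well→b→c→Ref: bottleneck 6, flow now 10.
No augmenting path remains; maximum flow = 10.
In the residual graph, reachable from Well: {Well, a}.
Min-cut edges: Well→b (6), a→c (4); capacity 6 + 4 = 10.
This cut is saturated, so no flow can exceed 10.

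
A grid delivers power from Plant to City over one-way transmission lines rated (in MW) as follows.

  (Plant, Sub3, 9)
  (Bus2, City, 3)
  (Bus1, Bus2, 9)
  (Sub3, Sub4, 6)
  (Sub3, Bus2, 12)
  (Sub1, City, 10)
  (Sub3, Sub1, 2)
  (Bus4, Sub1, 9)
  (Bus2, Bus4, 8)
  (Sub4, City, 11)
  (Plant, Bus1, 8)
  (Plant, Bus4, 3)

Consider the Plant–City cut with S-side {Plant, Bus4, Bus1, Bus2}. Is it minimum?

No — its capacity is 21, but the minimum cut has capacity 19.

Given cut capacity: 9 + 9 + 3 = 21.
Augment Plant→Bus4→Sub1→City: bottleneck 3, flow now 3.
Augment Plant→Bus1→Bus2→City: bottleneck 3, flow now 6.
Augment Plant→Sub3→Sub4→City: bottleneck 6, flow now 12.
Augment Plant→Sub3→Sub1→City: bottleneck 2, flow now 14.
Augment Plant→Bus1→Bus2→Bus4→Sub1→City: bottleneck 5, flow now 19.
No augmenting path remains; maximum flow = 19.
In the residual graph, reachable from Plant: {Plant, Bus4, Bus1, Sub3, Sub1, Bus2}.
Min-cut edges: Sub3→Sub4 (6), Sub1→City (10), Bus2→City (3); capacity 6 + 10 + 3 = 19.
Cut capacity 21 exceeds the max flow 19, so it is not minimum.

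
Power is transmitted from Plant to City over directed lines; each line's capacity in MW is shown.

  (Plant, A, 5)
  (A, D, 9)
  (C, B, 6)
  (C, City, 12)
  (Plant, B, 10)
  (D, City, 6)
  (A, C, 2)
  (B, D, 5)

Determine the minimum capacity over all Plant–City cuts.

8

Augment Plant→A→C→City: bottleneck 2, flow now 2.
Augment Plant→A→D→City: bottleneck 3, flow now 5.
Augment Plant→B→D→City: bottleneck 3, flow now 8.
No augmenting path remains; maximum flow = 8.
By max-flow min-cut, the minimum cut capacity equals the max flow.
In the residual graph, reachable from Plant: {Plant, A, B, D}.
Min-cut edges: A→C (2), D→City (6); capacity 2 + 6 = 8.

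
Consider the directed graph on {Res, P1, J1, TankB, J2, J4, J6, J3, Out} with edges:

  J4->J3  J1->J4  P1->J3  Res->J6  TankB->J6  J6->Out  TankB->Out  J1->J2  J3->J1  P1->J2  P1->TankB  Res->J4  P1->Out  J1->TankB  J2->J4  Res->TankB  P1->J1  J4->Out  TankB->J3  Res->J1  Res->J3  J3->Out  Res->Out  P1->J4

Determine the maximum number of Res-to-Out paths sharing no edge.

Assign every edge capacity 1; by Menger, the answer equals the max flow.
Path Res→Out (+1); total 1.
Path Res→TankB→Out (+1); total 2.
Path Res→J4→Out (+1); total 3.
Path Res→J6→Out (+1); total 4.
Path Res→J3→Out (+1); total 5.
No residual Res→Out path; max flow = 5.
Certifying cut of size 5: {J3→Out, J4→Out, J6→Out, Res→Out, TankB→Out}.

5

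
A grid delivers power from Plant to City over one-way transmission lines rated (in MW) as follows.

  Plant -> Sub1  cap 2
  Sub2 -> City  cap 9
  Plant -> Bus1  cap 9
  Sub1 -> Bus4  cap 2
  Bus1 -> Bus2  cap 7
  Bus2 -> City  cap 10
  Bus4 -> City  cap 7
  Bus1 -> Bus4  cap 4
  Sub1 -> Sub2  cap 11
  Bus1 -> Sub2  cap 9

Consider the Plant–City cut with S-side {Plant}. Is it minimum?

Given cut capacity: 2 + 9 = 11.
Augment Plant→Sub1→Sub2→City: bottleneck 2, flow now 2.
Augment Plant→Bus1→Bus2→City: bottleneck 7, flow now 9.
Augment Plant→Bus1→Sub2→City: bottleneck 2, flow now 11.
No augmenting path remains; maximum flow = 11.
Cut capacity 11 equals the max flow, so it is a minimum cut.

Yes — it is a minimum cut (capacity 11).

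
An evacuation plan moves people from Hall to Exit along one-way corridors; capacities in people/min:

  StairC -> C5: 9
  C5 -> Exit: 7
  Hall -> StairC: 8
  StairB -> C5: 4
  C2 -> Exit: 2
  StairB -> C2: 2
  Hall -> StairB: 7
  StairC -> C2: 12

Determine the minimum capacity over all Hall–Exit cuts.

9

Augment Hall→StairB→C2→Exit: bottleneck 2, flow now 2.
Augment Hall→StairB→C5→Exit: bottleneck 4, flow now 6.
Augment Hall→StairC→C5→Exit: bottleneck 3, flow now 9.
No augmenting path remains; maximum flow = 9.
By max-flow min-cut, the minimum cut capacity equals the max flow.
In the residual graph, reachable from Hall: {Hall, StairB, StairC, C2, C5}.
Min-cut edges: C2→Exit (2), C5→Exit (7); capacity 2 + 7 = 9.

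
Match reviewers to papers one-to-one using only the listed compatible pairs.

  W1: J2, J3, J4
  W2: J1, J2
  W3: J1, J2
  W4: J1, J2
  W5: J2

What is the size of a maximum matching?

Unit-capacity flow: source→left, listed edges, right→sink; max matching = max flow.
Augmenting path W1→J2 (+1); matched 1.
Augmenting path W2→J1 (+1); matched 2.
Augmenting path W3→J2→W1→J3 (+1); matched 3.
No augmenting path remains; maximum matching = 3.
König certificate: {W1, J1, J2} is a vertex cover of size 3 (every listed pair touches it), so no matching can be larger.

3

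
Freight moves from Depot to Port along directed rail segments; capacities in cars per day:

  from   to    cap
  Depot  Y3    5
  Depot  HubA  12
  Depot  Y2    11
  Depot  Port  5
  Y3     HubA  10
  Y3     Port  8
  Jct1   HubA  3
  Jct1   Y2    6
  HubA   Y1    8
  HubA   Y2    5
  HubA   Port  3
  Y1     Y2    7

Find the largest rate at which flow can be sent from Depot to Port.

13

Augment Depot→Port: bottleneck 5, flow now 5.
Augment Depot→Y3→Port: bottleneck 5, flow now 10.
Augment Depot→HubA→Port: bottleneck 3, flow now 13.
No augmenting path remains; maximum flow = 13.
In the residual graph, reachable from Depot: {Depot, HubA, Y1, Y2}.
Min-cut edges: Depot→Y3 (5), Depot→Port (5), HubA→Port (3); capacity 5 + 5 + 3 = 13.
This cut is saturated, so no flow can exceed 13.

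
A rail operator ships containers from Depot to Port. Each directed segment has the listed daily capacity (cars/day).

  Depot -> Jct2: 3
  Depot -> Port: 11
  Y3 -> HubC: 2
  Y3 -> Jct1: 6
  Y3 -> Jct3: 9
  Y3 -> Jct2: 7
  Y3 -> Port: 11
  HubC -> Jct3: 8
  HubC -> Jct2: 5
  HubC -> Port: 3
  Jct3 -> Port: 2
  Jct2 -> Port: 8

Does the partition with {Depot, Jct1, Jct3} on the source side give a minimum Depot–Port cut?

No — its capacity is 16, but the minimum cut has capacity 14.

Given cut capacity: 3 + 11 + 2 = 16.
Augment Depot→Port: bottleneck 11, flow now 11.
Augment Depot→Jct2→Port: bottleneck 3, flow now 14.
No augmenting path remains; maximum flow = 14.
In the residual graph, reachable from Depot: {Depot}.
Min-cut edges: Depot→Jct2 (3), Depot→Port (11); capacity 3 + 11 = 14.
Cut capacity 16 exceeds the max flow 14, so it is not minimum.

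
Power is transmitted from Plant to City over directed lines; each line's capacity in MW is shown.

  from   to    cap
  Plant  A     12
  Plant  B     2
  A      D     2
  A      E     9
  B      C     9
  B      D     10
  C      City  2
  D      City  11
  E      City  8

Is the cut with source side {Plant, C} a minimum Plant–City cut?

No — its capacity is 16, but the minimum cut has capacity 12.

Given cut capacity: 12 + 2 + 2 = 16.
Augment Plant→A→D→City: bottleneck 2, flow now 2.
Augment Plant→A→E→City: bottleneck 8, flow now 10.
Augment Plant→B→C→City: bottleneck 2, flow now 12.
No augmenting path remains; maximum flow = 12.
In the residual graph, reachable from Plant: {Plant, A, E}.
Min-cut edges: Plant→B (2), A→D (2), E→City (8); capacity 2 + 2 + 8 = 12.
Cut capacity 16 exceeds the max flow 12, so it is not minimum.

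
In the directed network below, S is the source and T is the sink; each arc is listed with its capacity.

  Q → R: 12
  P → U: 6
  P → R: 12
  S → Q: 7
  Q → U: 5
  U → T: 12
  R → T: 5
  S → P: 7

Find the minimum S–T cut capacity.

Augment S→P→R→T: bottleneck 5, flow now 5.
Augment S→P→U→T: bottleneck 2, flow now 7.
Augment S→Q→U→T: bottleneck 5, flow now 12.
Augment S→Q→R→P→U→T: bottleneck 2, flow now 14. (uses reverse residual edge)
No augmenting path remains; maximum flow = 14.
By max-flow min-cut, the minimum cut capacity equals the max flow.
In the residual graph, reachable from S: {S}.
Min-cut edges: S→P (7), S→Q (7); capacity 7 + 7 = 14.

14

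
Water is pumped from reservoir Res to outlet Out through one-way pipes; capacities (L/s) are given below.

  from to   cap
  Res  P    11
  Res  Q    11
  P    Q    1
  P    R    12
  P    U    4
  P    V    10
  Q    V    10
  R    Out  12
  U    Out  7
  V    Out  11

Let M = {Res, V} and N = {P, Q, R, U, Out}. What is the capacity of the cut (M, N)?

Edges leaving {Res, V}: Res→P (11), Res→Q (11), V→Out (11).
Cut capacity = 11 + 11 + 11 = 33.

33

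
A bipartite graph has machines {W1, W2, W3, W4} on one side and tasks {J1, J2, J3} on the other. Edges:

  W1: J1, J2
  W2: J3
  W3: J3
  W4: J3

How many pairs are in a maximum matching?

Unit-capacity flow: source→left, listed edges, right→sink; max matching = max flow.
Augmenting path W1→J1 (+1); matched 1.
Augmenting path W2→J3 (+1); matched 2.
No augmenting path remains; maximum matching = 2.
König certificate: {W1, J3} is a vertex cover of size 2 (every listed pair touches it), so no matching can be larger.

2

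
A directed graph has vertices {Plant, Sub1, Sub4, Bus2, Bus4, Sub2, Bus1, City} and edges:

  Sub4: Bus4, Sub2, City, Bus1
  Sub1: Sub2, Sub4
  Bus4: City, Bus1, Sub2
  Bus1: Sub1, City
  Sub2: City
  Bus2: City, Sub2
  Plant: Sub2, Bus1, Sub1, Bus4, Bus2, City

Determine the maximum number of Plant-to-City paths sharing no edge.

6

Assign every edge capacity 1; by Menger, the answer equals the max flow.
Path Plant→City (+1); total 1.
Path Plant→Bus2→City (+1); total 2.
Path Plant→Bus4→City (+1); total 3.
Path Plant→Sub2→City (+1); total 4.
Path Plant→Bus1→City (+1); total 5.
Path Plant→Sub1→Sub4→City (+1); total 6.
No residual Plant→City path; max flow = 6.
Certifying cut of size 6: {Plant→Bus1, Plant→Bus2, Plant→Bus4, Plant→City, Plant→Sub1, Plant→Sub2}.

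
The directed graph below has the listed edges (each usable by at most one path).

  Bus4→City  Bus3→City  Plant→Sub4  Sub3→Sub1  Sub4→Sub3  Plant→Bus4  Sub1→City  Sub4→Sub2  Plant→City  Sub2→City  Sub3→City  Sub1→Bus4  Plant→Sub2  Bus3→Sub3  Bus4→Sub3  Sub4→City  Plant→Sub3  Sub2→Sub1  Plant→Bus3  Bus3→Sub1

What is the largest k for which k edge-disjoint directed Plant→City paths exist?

6

Assign every edge capacity 1; by Menger, the answer equals the max flow.
Path Plant→City (+1); total 1.
Path Plant→Sub4→City (+1); total 2.
Path Plant→Bus3→City (+1); total 3.
Path Plant→Sub2→City (+1); total 4.
Path Plant→Bus4→City (+1); total 5.
Path Plant→Sub3→City (+1); total 6.
No residual Plant→City path; max flow = 6.
Certifying cut of size 6: {Plant→Bus3, Plant→Bus4, Plant→City, Plant→Sub2, Plant→Sub3, Plant→Sub4}.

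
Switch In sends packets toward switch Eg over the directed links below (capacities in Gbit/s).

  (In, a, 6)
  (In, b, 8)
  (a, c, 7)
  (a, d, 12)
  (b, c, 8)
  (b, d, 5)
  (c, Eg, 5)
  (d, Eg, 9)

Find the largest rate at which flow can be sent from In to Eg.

Augment In→a→c→Eg: bottleneck 5, flow now 5.
Augment In→a→d→Eg: bottleneck 1, flow now 6.
Augment In→b→d→Eg: bottleneck 5, flow now 11.
Augment In→b→c→a→d→Eg: bottleneck 3, flow now 14. (uses reverse residual edge)
No augmenting path remains; maximum flow = 14.
In the residual graph, reachable from In: {In}.
Min-cut edges: In→a (6), In→b (8); capacity 6 + 8 = 14.
This cut is saturated, so no flow can exceed 14.

14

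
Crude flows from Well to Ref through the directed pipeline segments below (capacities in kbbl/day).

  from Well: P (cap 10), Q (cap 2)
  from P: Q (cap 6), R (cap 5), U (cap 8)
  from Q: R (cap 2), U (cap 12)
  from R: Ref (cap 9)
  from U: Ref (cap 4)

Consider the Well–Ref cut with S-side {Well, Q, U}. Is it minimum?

No — its capacity is 16, but the minimum cut has capacity 11.

Given cut capacity: 10 + 2 + 4 = 16.
Augment Well→P→R→Ref: bottleneck 5, flow now 5.
Augment Well→P→U→Ref: bottleneck 4, flow now 9.
Augment Well→Q→R→Ref: bottleneck 2, flow now 11.
No augmenting path remains; maximum flow = 11.
In the residual graph, reachable from Well: {Well, P, Q, U}.
Min-cut edges: P→R (5), Q→R (2), U→Ref (4); capacity 5 + 2 + 4 = 11.
Cut capacity 16 exceeds the max flow 11, so it is not minimum.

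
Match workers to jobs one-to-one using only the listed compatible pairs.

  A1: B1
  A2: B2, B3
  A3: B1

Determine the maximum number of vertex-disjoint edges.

2

Unit-capacity flow: source→left, listed edges, right→sink; max matching = max flow.
Augmenting path A1→B1 (+1); matched 1.
Augmenting path A2→B2 (+1); matched 2.
No augmenting path remains; maximum matching = 2.
König certificate: {A2, B1} is a vertex cover of size 2 (every listed pair touches it), so no matching can be larger.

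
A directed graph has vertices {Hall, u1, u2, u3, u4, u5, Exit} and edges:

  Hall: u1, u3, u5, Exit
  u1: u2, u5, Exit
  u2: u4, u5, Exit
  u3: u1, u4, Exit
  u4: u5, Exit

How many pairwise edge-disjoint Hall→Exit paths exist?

Assign every edge capacity 1; by Menger, the answer equals the max flow.
Path Hall→Exit (+1); total 1.
Path Hall→u1→Exit (+1); total 2.
Path Hall→u3→Exit (+1); total 3.
No residual Hall→Exit path; max flow = 3.
Certifying cut of size 3: {Hall→Exit, Hall→u1, Hall→u3}.

3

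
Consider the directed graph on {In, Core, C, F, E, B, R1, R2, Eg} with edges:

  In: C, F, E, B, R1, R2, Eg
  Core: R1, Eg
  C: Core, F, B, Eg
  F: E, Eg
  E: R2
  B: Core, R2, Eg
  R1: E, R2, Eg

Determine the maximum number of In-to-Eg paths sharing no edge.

5

Assign every edge capacity 1; by Menger, the answer equals the max flow.
Path In→Eg (+1); total 1.
Path In→C→Eg (+1); total 2.
Path In→F→Eg (+1); total 3.
Path In→B→Eg (+1); total 4.
Path In→R1→Eg (+1); total 5.
No residual In→Eg path; max flow = 5.
Certifying cut of size 5: {In→B, In→C, In→Eg, In→F, In→R1}.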